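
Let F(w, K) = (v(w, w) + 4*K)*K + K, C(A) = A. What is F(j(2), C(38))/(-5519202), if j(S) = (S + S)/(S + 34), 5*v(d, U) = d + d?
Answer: -130853/124182045 ≈ -0.0010537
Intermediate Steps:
v(d, U) = 2*d/5 (v(d, U) = (d + d)/5 = (2*d)/5 = 2*d/5)
j(S) = 2*S/(34 + S) (j(S) = (2*S)/(34 + S) = 2*S/(34 + S))
F(w, K) = K + K*(4*K + 2*w/5) (F(w, K) = (2*w/5 + 4*K)*K + K = (4*K + 2*w/5)*K + K = K*(4*K + 2*w/5) + K = K + K*(4*K + 2*w/5))
F(j(2), C(38))/(-5519202) = ((1/5)*38*(5 + 2*(2*2/(34 + 2)) + 20*38))/(-5519202) = ((1/5)*38*(5 + 2*(2*2/36) + 760))*(-1/5519202) = ((1/5)*38*(5 + 2*(2*2*(1/36)) + 760))*(-1/5519202) = ((1/5)*38*(5 + 2*(1/9) + 760))*(-1/5519202) = ((1/5)*38*(5 + 2/9 + 760))*(-1/5519202) = ((1/5)*38*(6887/9))*(-1/5519202) = (261706/45)*(-1/5519202) = -130853/124182045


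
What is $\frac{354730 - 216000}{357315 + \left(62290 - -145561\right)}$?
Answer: $\frac{69365}{282583} \approx 0.24547$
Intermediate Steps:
$\frac{354730 - 216000}{357315 + \left(62290 - -145561\right)} = \frac{138730}{357315 + \left(62290 + 145561\right)} = \frac{138730}{357315 + 207851} = \frac{138730}{565166} = 138730 \cdot \frac{1}{565166} = \frac{69365}{282583}$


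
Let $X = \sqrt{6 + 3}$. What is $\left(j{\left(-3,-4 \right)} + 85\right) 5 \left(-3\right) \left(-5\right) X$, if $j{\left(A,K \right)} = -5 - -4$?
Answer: $18900$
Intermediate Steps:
$j{\left(A,K \right)} = -1$ ($j{\left(A,K \right)} = -5 + 4 = -1$)
$X = 3$ ($X = \sqrt{9} = 3$)
$\left(j{\left(-3,-4 \right)} + 85\right) 5 \left(-3\right) \left(-5\right) X = \left(-1 + 85\right) 5 \left(-3\right) \left(-5\right) 3 = 84 \left(-15\right) \left(-5\right) 3 = 84 \cdot 75 \cdot 3 = 84 \cdot 225 = 18900$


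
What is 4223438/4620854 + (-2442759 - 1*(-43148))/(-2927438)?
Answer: 11726052489819/6763631796026 ≈ 1.7337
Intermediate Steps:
4223438/4620854 + (-2442759 - 1*(-43148))/(-2927438) = 4223438*(1/4620854) + (-2442759 + 43148)*(-1/2927438) = 2111719/2310427 - 2399611*(-1/2927438) = 2111719/2310427 + 2399611/2927438 = 11726052489819/6763631796026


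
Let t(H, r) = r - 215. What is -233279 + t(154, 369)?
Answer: -233125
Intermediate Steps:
t(H, r) = -215 + r
-233279 + t(154, 369) = -233279 + (-215 + 369) = -233279 + 154 = -233125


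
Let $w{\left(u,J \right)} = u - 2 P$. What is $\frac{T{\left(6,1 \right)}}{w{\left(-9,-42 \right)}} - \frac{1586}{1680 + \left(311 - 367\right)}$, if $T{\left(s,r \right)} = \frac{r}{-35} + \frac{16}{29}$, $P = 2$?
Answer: $- \frac{7667}{7540} \approx -1.0168$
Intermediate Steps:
$w{\left(u,J \right)} = -4 + u$ ($w{\left(u,J \right)} = u - 4 = -4 + u$)
$T{\left(s,r \right)} = \frac{16}{29} - \frac{r}{35}$ ($T{\left(s,r \right)} = r \left(- \frac{1}{35}\right) + 16 \cdot \frac{1}{29} = - \frac{r}{35} + \frac{16}{29} = \frac{16}{29} - \frac{r}{35}$)
$\frac{T{\left(6,1 \right)}}{w{\left(-9,-42 \right)}} - \frac{1586}{1680 + \left(311 - 367\right)} = \frac{\frac{16}{29} - \frac{1}{35}}{-4 - 9} - \frac{1586}{1680 + \left(311 - 367\right)} = \frac{\frac{16}{29} - \frac{1}{35}}{-13} - \frac{1586}{1680 - 56} = \frac{531}{1015} \left(- \frac{1}{13}\right) - \frac{1586}{1624} = - \frac{531}{13195} - \frac{793}{812} = - \frac{7667}{7540}$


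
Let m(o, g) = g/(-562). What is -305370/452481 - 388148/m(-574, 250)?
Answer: 16450626025526/18853375 ≈ 8.7256e+5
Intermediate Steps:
m(o, g) = -g/562 (m(o, g) = g*(-1/562) = -g/562)
-305370/452481 - 388148/m(-574, 250) = -305370/452481 - 388148/((-1/562*250)) = -305370*1/452481 - 388148/(-125/281) = -101790/150827 - 388148*(-281/125) = -101790/150827 + 109069588/125 = 16450626025526/18853375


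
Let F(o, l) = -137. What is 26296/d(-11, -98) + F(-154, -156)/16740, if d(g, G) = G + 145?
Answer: 440188601/786780 ≈ 559.48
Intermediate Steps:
d(g, G) = 145 + G
26296/d(-11, -98) + F(-154, -156)/16740 = 26296/(145 - 98) - 137/16740 = 26296/47 - 137*1/16740 = 26296*(1/47) - 137/16740 = 26296/47 - 137/16740 = 440188601/786780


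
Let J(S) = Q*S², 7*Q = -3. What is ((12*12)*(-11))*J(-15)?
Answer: 1069200/7 ≈ 1.5274e+5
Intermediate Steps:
Q = -3/7 (Q = (⅐)*(-3) = -3/7 ≈ -0.42857)
J(S) = -3*S²/7
((12*12)*(-11))*J(-15) = ((12*12)*(-11))*(-3/7*(-15)²) = (144*(-11))*(-3/7*225) = -1584*(-675/7) = 1069200/7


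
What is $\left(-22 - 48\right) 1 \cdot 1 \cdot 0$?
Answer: $0$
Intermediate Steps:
$\left(-22 - 48\right) 1 \cdot 1 \cdot 0 = - 70 \cdot 1 \cdot 0 = \left(-70\right) 0 = 0$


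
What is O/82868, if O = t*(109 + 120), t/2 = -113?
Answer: -25877/41434 ≈ -0.62454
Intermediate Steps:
t = -226 (t = 2*(-113) = -226)
O = -51754 (O = -226*(109 + 120) = -226*229 = -51754)
O/82868 = -51754/82868 = -51754*1/82868 = -25877/41434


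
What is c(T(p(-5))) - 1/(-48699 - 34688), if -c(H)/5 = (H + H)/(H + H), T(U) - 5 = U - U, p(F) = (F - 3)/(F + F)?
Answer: -416934/83387 ≈ -5.0000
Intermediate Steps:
p(F) = (-3 + F)/(2*F) (p(F) = (-3 + F)/((2*F)) = (-3 + F)*(1/(2*F)) = (-3 + F)/(2*F))
T(U) = 5 (T(U) = 5 + (U - U) = 5 + 0 = 5)
c(H) = -5 (c(H) = -5*(H + H)/(H + H) = -5*2*H/(2*H) = -5*2*H*1/(2*H) = -5*1 = -5)
c(T(p(-5))) - 1/(-48699 - 34688) = -5 - 1/(-48699 - 34688) = -5 - 1/(-83387) = -5 - 1*(-1/83387) = -5 + 1/83387 = -416934/83387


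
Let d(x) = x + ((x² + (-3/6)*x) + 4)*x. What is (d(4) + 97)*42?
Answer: 7266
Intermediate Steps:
d(x) = x + x*(4 + x² - x/2) (d(x) = x + ((x² + (-3*⅙)*x) + 4)*x = x + ((x² - x/2) + 4)*x = x + (4 + x² - x/2)*x = x + x*(4 + x² - x/2))
(d(4) + 97)*42 = ((½)*4*(10 - 1*4 + 2*4²) + 97)*42 = ((½)*4*(10 - 4 + 2*16) + 97)*42 = ((½)*4*(10 - 4 + 32) + 97)*42 = ((½)*4*38 + 97)*42 = (76 + 97)*42 = 173*42 = 7266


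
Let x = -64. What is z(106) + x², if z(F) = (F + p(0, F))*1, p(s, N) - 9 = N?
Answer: 4317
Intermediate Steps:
p(s, N) = 9 + N
z(F) = 9 + 2*F (z(F) = (F + (9 + F))*1 = (9 + 2*F)*1 = 9 + 2*F)
z(106) + x² = (9 + 2*106) + (-64)² = (9 + 212) + 4096 = 221 + 4096 = 4317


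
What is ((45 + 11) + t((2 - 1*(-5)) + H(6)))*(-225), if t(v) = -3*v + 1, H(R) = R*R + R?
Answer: 20250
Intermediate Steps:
H(R) = R + R**2 (H(R) = R**2 + R = R + R**2)
t(v) = 1 - 3*v
((45 + 11) + t((2 - 1*(-5)) + H(6)))*(-225) = ((45 + 11) + (1 - 3*((2 - 1*(-5)) + 6*(1 + 6))))*(-225) = (56 + (1 - 3*((2 + 5) + 6*7)))*(-225) = (56 + (1 - 3*(7 + 42)))*(-225) = (56 + (1 - 3*49))*(-225) = (56 + (1 - 147))*(-225) = (56 - 146)*(-225) = -90*(-225) = 20250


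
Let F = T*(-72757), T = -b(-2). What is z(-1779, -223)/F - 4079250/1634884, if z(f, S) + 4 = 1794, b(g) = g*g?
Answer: -74015595415/29737313797 ≈ -2.4890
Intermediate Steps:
b(g) = g²
z(f, S) = 1790 (z(f, S) = -4 + 1794 = 1790)
T = -4 (T = -1*(-2)² = -1*4 = -4)
F = 291028 (F = -4*(-72757) = 291028)
z(-1779, -223)/F - 4079250/1634884 = 1790/291028 - 4079250/1634884 = 1790*(1/291028) - 4079250*1/1634884 = 895/145514 - 2039625/817442 = -74015595415/29737313797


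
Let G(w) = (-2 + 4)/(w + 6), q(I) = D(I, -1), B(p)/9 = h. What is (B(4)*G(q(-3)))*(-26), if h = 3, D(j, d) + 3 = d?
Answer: -702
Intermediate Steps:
D(j, d) = -3 + d
B(p) = 27 (B(p) = 9*3 = 27)
q(I) = -4 (q(I) = -3 - 1 = -4)
G(w) = 2/(6 + w)
(B(4)*G(q(-3)))*(-26) = (27*(2/(6 - 4)))*(-26) = (27*(2/2))*(-26) = (27*(2*(½)))*(-26) = (27*1)*(-26) = 27*(-26) = -702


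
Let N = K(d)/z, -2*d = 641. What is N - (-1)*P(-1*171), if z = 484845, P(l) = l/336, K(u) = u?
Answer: -27672061/54302640 ≈ -0.50959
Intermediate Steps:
d = -641/2 (d = -1/2*641 = -641/2 ≈ -320.50)
P(l) = l/336 (P(l) = l*(1/336) = l/336)
N = -641/969690 (N = -641/2/484845 = -641/2*1/484845 = -641/969690 ≈ -0.00066104)
N - (-1)*P(-1*171) = -641/969690 - (-1)*(-1*171)/336 = -641/969690 - (-1)*(1/336)*(-171) = -641/969690 - (-1)*(-57)/112 = -641/969690 - 1*57/112 = -641/969690 - 57/112 = -27672061/54302640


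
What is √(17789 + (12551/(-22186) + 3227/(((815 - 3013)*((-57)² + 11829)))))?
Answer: √12266552729316242697865035/26259859878 ≈ 133.37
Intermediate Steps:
√(17789 + (12551/(-22186) + 3227/(((815 - 3013)*((-57)² + 11829))))) = √(17789 + (12551*(-1/22186) + 3227/((-2198*(3249 + 11829))))) = √(17789 + (-12551/22186 + 3227/((-2198*15078)))) = √(17789 + (-12551/22186 + 3227/(-33141444))) = √(17789 + (-12551/22186 + 3227*(-1/33141444))) = √(17789 + (-12551/22186 - 461/4734492)) = √(17789 - 29716418419/52519719756) = √(934243578321065/52519719756) = √12266552729316242697865035/26259859878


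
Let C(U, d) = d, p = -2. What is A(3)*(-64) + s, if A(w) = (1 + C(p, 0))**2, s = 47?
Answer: -17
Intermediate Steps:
A(w) = 1 (A(w) = (1 + 0)**2 = 1**2 = 1)
A(3)*(-64) + s = 1*(-64) + 47 = -64 + 47 = -17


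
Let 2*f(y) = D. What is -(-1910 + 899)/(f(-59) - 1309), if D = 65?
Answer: -674/851 ≈ -0.79201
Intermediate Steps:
f(y) = 65/2 (f(y) = (1/2)*65 = 65/2)
-(-1910 + 899)/(f(-59) - 1309) = -(-1910 + 899)/(65/2 - 1309) = -(-1011)/(-2553/2) = -(-1011)*(-2)/2553 = -1*674/851 = -674/851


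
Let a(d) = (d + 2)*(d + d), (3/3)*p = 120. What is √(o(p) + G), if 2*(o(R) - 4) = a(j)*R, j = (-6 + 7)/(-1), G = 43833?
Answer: √43717 ≈ 209.09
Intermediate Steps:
p = 120
j = -1 (j = 1*(-1) = -1)
a(d) = 2*d*(2 + d) (a(d) = (2 + d)*(2*d) = 2*d*(2 + d))
o(R) = 4 - R (o(R) = 4 + ((2*(-1)*(2 - 1))*R)/2 = 4 + ((2*(-1)*1)*R)/2 = 4 + (-2*R)/2 = 4 - R)
√(o(p) + G) = √((4 - 1*120) + 43833) = √((4 - 120) + 43833) = √(-116 + 43833) = √43717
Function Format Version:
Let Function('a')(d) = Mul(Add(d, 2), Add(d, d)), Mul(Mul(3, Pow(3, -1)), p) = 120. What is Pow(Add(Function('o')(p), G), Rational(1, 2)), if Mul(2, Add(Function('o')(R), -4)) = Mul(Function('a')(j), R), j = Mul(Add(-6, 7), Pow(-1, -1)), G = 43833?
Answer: Pow(43717, Rational(1, 2)) ≈ 209.09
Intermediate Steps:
p = 120
j = -1 (j = Mul(1, -1) = -1)
Function('a')(d) = Mul(2, d, Add(2, d)) (Function('a')(d) = Mul(Add(2, d), Mul(2, d)) = Mul(2, d, Add(2, d)))
Function('o')(R) = Add(4, Mul(-1, R)) (Function('o')(R) = Add(4, Mul(Rational(1, 2), Mul(Mul(2, -1, Add(2, -1)), R))) = Add(4, Mul(Rational(1, 2), Mul(Mul(2, -1, 1), R))) = Add(4, Mul(Rational(1, 2), Mul(-2, R))) = Add(4, Mul(-1, R)))
Pow(Add(Function('o')(p), G), Rational(1, 2)) = Pow(Add(Add(4, Mul(-1, 120)), 43833), Rational(1, 2)) = Pow(Add(Add(4, -120), 43833), Rational(1, 2)) = Pow(Add(-116, 43833), Rational(1, 2)) = Pow(43717, Rational(1, 2))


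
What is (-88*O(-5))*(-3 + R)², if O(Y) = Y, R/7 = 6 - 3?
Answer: 142560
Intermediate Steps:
R = 21 (R = 7*(6 - 3) = 7*3 = 21)
(-88*O(-5))*(-3 + R)² = (-88*(-5))*(-3 + 21)² = 440*18² = 440*324 = 142560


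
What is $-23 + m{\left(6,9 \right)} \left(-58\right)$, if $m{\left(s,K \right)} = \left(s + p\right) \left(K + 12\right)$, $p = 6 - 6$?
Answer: $-7331$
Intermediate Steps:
$p = 0$
$m{\left(s,K \right)} = s \left(12 + K\right)$ ($m{\left(s,K \right)} = \left(s + 0\right) \left(K + 12\right) = s \left(12 + K\right)$)
$-23 + m{\left(6,9 \right)} \left(-58\right) = -23 + 6 \left(12 + 9\right) \left(-58\right) = -23 + 6 \cdot 21 \left(-58\right) = -23 + 126 \left(-58\right) = -23 - 7308 = -7331$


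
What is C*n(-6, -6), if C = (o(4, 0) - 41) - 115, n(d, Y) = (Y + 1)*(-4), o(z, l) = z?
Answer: -3040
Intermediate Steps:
n(d, Y) = -4 - 4*Y (n(d, Y) = (1 + Y)*(-4) = -4 - 4*Y)
C = -152 (C = (4 - 41) - 115 = -37 - 115 = -152)
C*n(-6, -6) = -152*(-4 - 4*(-6)) = -152*(-4 + 24) = -152*20 = -3040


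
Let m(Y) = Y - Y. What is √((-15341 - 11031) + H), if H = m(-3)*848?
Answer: 2*I*√6593 ≈ 162.39*I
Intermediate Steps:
m(Y) = 0
H = 0 (H = 0*848 = 0)
√((-15341 - 11031) + H) = √((-15341 - 11031) + 0) = √(-26372 + 0) = √(-26372) = 2*I*√6593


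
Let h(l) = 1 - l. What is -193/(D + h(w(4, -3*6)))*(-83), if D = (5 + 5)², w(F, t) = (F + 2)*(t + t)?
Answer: 16019/317 ≈ 50.533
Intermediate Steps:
w(F, t) = 2*t*(2 + F) (w(F, t) = (2 + F)*(2*t) = 2*t*(2 + F))
D = 100 (D = 10² = 100)
-193/(D + h(w(4, -3*6)))*(-83) = -193/(100 + (1 - 2*(-3*6)*(2 + 4)))*(-83) = -193/(100 + (1 - 2*(-18)*6))*(-83) = -193/(100 + (1 - 1*(-216)))*(-83) = -193/(100 + (1 + 216))*(-83) = -193/(100 + 217)*(-83) = -193/317*(-83) = 16019/317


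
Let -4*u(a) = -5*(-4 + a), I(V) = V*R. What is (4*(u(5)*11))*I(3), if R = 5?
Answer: 825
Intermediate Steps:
I(V) = 5*V (I(V) = V*5 = 5*V)
u(a) = -5 + 5*a/4 (u(a) = -(-5)*(-4 + a)/4 = -(20 - 5*a)/4 = -5 + 5*a/4)
(4*(u(5)*11))*I(3) = (4*((-5 + (5/4)*5)*11))*(5*3) = (4*((-5 + 25/4)*11))*15 = (4*((5/4)*11))*15 = (4*(55/4))*15 = 55*15 = 825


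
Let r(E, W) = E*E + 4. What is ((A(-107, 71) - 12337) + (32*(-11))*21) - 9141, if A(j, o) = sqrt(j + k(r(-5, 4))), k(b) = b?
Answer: -28870 + I*sqrt(78) ≈ -28870.0 + 8.8318*I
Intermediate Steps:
r(E, W) = 4 + E**2 (r(E, W) = E**2 + 4 = 4 + E**2)
A(j, o) = sqrt(29 + j) (A(j, o) = sqrt(j + (4 + (-5)**2)) = sqrt(j + (4 + 25)) = sqrt(j + 29) = sqrt(29 + j))
((A(-107, 71) - 12337) + (32*(-11))*21) - 9141 = ((sqrt(29 - 107) - 12337) + (32*(-11))*21) - 9141 = ((sqrt(-78) - 12337) - 352*21) - 9141 = ((I*sqrt(78) - 12337) - 7392) - 9141 = ((-12337 + I*sqrt(78)) - 7392) - 9141 = (-19729 + I*sqrt(78)) - 9141 = -28870 + I*sqrt(78)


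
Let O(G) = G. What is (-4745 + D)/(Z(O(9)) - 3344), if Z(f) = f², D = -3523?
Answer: 636/251 ≈ 2.5339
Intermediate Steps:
(-4745 + D)/(Z(O(9)) - 3344) = (-4745 - 3523)/(9² - 3344) = -8268/(81 - 3344) = -8268/(-3263) = -8268*(-1/3263) = 636/251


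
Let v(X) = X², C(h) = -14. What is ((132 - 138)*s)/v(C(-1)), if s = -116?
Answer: 174/49 ≈ 3.5510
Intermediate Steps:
((132 - 138)*s)/v(C(-1)) = ((132 - 138)*(-116))/((-14)²) = -6*(-116)/196 = 696*(1/196) = 174/49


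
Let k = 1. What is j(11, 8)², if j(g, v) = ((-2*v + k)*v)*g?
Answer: 1742400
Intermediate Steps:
j(g, v) = g*v*(1 - 2*v) (j(g, v) = ((-2*v + 1)*v)*g = ((1 - 2*v)*v)*g = (v*(1 - 2*v))*g = g*v*(1 - 2*v))
j(11, 8)² = (11*8*(1 - 2*8))² = (11*8*(1 - 16))² = (11*8*(-15))² = (-1320)² = 1742400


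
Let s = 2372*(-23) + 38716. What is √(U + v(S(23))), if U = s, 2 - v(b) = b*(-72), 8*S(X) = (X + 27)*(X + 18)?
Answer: 2*√653 ≈ 51.108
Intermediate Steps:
S(X) = (18 + X)*(27 + X)/8 (S(X) = ((X + 27)*(X + 18))/8 = ((27 + X)*(18 + X))/8 = ((18 + X)*(27 + X))/8 = (18 + X)*(27 + X)/8)
v(b) = 2 + 72*b (v(b) = 2 - b*(-72) = 2 - (-72)*b = 2 + 72*b)
s = -15840 (s = -54556 + 38716 = -15840)
U = -15840
√(U + v(S(23))) = √(-15840 + (2 + 72*(243/4 + (⅛)*23² + (45/8)*23))) = √(-15840 + (2 + 72*(243/4 + (⅛)*529 + 1035/8))) = √(-15840 + (2 + 72*(243/4 + 529/8 + 1035/8))) = √(-15840 + (2 + 72*(1025/4))) = √(-15840 + (2 + 18450)) = √(-15840 + 18452) = √2612 = 2*√653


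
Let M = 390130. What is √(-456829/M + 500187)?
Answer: √76128991892262530/390130 ≈ 707.24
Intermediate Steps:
√(-456829/M + 500187) = √(-456829/390130 + 500187) = √(195137497481/390130) = √76128991892262530/390130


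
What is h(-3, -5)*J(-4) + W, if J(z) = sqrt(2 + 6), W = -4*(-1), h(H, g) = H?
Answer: 4 - 6*sqrt(2) ≈ -4.4853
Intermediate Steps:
W = 4
J(z) = 2*sqrt(2) (J(z) = sqrt(8) = 2*sqrt(2))
h(-3, -5)*J(-4) + W = -6*sqrt(2) + 4 = 4 - 6*sqrt(2)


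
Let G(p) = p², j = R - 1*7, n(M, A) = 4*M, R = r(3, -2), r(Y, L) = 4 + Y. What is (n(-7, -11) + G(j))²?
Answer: 784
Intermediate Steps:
R = 7 (R = 4 + 3 = 7)
j = 0 (j = 7 - 1*7 = 7 - 7 = 0)
(n(-7, -11) + G(j))² = (4*(-7) + 0²)² = (-28 + 0)² = (-28)² = 784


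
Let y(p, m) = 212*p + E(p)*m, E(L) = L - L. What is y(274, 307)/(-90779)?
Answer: -58088/90779 ≈ -0.63988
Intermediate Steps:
E(L) = 0
y(p, m) = 212*p (y(p, m) = 212*p + 0*m = 212*p + 0 = 212*p)
y(274, 307)/(-90779) = (212*274)/(-90779) = 58088*(-1/90779) = -58088/90779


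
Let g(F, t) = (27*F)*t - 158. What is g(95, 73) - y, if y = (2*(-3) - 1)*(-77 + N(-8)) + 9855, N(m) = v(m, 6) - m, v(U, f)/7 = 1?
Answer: 176798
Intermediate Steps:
v(U, f) = 7 (v(U, f) = 7*1 = 7)
N(m) = 7 - m
g(F, t) = -158 + 27*F*t (g(F, t) = 27*F*t - 158 = -158 + 27*F*t)
y = 10289 (y = (2*(-3) - 1)*(-77 + (7 - 1*(-8))) + 9855 = (-6 - 1)*(-77 + (7 + 8)) + 9855 = -7*(-77 + 15) + 9855 = -7*(-62) + 9855 = 434 + 9855 = 10289)
g(95, 73) - y = (-158 + 27*95*73) - 1*10289 = (-158 + 187245) - 10289 = 187087 - 10289 = 176798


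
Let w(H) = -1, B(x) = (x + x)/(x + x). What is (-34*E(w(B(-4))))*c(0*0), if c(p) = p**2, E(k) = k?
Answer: 0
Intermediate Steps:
B(x) = 1 (B(x) = (2*x)/((2*x)) = (2*x)*(1/(2*x)) = 1)
(-34*E(w(B(-4))))*c(0*0) = (-34*(-1))*(0*0)**2 = 34*0**2 = 34*0 = 0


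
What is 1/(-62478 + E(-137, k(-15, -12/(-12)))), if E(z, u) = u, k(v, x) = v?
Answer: -1/62493 ≈ -1.6002e-5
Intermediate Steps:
1/(-62478 + E(-137, k(-15, -12/(-12)))) = 1/(-62478 - 15) = 1/(-62493) = -1/62493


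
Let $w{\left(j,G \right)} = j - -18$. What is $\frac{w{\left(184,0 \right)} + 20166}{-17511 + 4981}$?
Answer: $- \frac{10184}{6265} \approx -1.6255$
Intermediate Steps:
$w{\left(j,G \right)} = 18 + j$ ($w{\left(j,G \right)} = j + 18 = 18 + j$)
$\frac{w{\left(184,0 \right)} + 20166}{-17511 + 4981} = \frac{\left(18 + 184\right) + 20166}{-17511 + 4981} = \frac{202 + 20166}{-12530} = 20368 \left(- \frac{1}{12530}\right) = - \frac{10184}{6265}$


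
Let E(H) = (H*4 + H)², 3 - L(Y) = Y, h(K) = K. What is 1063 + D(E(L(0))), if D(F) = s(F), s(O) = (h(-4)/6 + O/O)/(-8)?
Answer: 25511/24 ≈ 1063.0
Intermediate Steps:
L(Y) = 3 - Y
E(H) = 25*H² (E(H) = (4*H + H)² = (5*H)² = 25*H²)
s(O) = -1/24 (s(O) = (-4/6 + O/O)/(-8) = (-4*⅙ + 1)*(-⅛) = (-⅔ + 1)*(-⅛) = (⅓)*(-⅛) = -1/24)
D(F) = -1/24
1063 + D(E(L(0))) = 1063 - 1/24 = 25511/24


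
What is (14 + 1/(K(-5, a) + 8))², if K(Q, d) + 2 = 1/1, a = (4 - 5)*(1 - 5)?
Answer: 9801/49 ≈ 200.02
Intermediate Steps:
a = 4 (a = -1*(-4) = 4)
K(Q, d) = -1 (K(Q, d) = -2 + 1/1 = -2 + 1 = -1)
(14 + 1/(K(-5, a) + 8))² = (14 + 1/(-1 + 8))² = (14 + 1/7)² = (14 + ⅐)² = (99/7)² = 9801/49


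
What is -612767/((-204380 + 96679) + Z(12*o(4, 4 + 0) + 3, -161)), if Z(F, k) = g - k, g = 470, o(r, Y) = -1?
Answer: 612767/107070 ≈ 5.7231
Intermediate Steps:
Z(F, k) = 470 - k
-612767/((-204380 + 96679) + Z(12*o(4, 4 + 0) + 3, -161)) = -612767/((-204380 + 96679) + (470 - 1*(-161))) = -612767/(-107701 + (470 + 161)) = -612767/(-107701 + 631) = -612767/(-107070) = -612767*(-1/107070) = 612767/107070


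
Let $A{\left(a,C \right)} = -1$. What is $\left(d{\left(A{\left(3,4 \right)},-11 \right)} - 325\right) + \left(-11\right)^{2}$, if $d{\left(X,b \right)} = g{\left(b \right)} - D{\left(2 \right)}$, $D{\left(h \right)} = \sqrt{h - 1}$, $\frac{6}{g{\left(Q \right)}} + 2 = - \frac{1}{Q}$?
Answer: $- \frac{1457}{7} \approx -208.14$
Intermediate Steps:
$g{\left(Q \right)} = \frac{6}{-2 - \frac{1}{Q}}$
$D{\left(h \right)} = \sqrt{-1 + h}$
$d{\left(X,b \right)} = -1 - \frac{6 b}{1 + 2 b}$ ($d{\left(X,b \right)} = - \frac{6 b}{1 + 2 b} - \sqrt{-1 + 2} = - \frac{6 b}{1 + 2 b} - \sqrt{1} = - \frac{6 b}{1 + 2 b} - 1 = -1 - \frac{6 b}{1 + 2 b}$)
$\left(d{\left(A{\left(3,4 \right)},-11 \right)} - 325\right) + \left(-11\right)^{2} = \left(\frac{-1 - -88}{1 + 2 \left(-11\right)} - 325\right) + \left(-11\right)^{2} = \left(\frac{-1 + 88}{1 - 22} - 325\right) + 121 = \left(\frac{1}{-21} \cdot 87 - 325\right) + 121 = \left(\left(- \frac{1}{21}\right) 87 - 325\right) + 121 = \left(- \frac{29}{7} - 325\right) + 121 = - \frac{2304}{7} + 121 = - \frac{1457}{7}$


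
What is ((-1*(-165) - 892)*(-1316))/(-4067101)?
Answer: -956732/4067101 ≈ -0.23524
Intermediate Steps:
((-1*(-165) - 892)*(-1316))/(-4067101) = ((165 - 892)*(-1316))*(-1/4067101) = -727*(-1316)*(-1/4067101) = 956732*(-1/4067101) = -956732/4067101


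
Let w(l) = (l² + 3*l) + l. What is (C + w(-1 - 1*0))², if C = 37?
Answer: 1156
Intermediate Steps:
w(l) = l² + 4*l
(C + w(-1 - 1*0))² = (37 + (-1 - 1*0)*(4 + (-1 - 1*0)))² = (37 + (-1 + 0)*(4 + (-1 + 0)))² = (37 - (4 - 1))² = (37 - 1*3)² = (37 - 3)² = 34² = 1156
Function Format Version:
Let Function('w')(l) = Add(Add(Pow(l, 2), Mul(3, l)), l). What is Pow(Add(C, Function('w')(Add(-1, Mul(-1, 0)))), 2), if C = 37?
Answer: 1156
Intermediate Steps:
Function('w')(l) = Add(Pow(l, 2), Mul(4, l))
Pow(Add(C, Function('w')(Add(-1, Mul(-1, 0)))), 2) = Pow(Add(37, Mul(Add(-1, Mul(-1, 0)), Add(4, Add(-1, Mul(-1, 0))))), 2) = Pow(Add(37, Mul(Add(-1, 0), Add(4, Add(-1, 0)))), 2) = Pow(Add(37, Mul(-1, Add(4, -1))), 2) = Pow(Add(37, Mul(-1, 3)), 2) = Pow(Add(37, -3), 2) = Pow(34, 2) = 1156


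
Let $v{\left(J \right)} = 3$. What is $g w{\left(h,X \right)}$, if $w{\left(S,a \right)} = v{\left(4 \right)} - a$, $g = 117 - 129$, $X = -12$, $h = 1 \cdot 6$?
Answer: $-180$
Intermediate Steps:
$h = 6$
$g = -12$
$w{\left(S,a \right)} = 3 - a$
$g w{\left(h,X \right)} = - 12 \left(3 - -12\right) = - 12 \left(3 + 12\right) = \left(-12\right) 15 = -180$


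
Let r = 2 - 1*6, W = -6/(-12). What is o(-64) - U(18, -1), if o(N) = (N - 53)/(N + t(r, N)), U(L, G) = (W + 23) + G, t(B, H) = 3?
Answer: -2511/122 ≈ -20.582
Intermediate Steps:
W = ½ (W = -6*(-1/12) = ½ ≈ 0.50000)
r = -4 (r = 2 - 6 = -4)
U(L, G) = 47/2 + G (U(L, G) = (½ + 23) + G = 47/2 + G)
o(N) = (-53 + N)/(3 + N) (o(N) = (N - 53)/(N + 3) = (-53 + N)/(3 + N))
o(-64) - U(18, -1) = (-53 - 64)/(3 - 64) - (47/2 - 1) = -117/(-61) - 1*45/2 = -1/61*(-117) - 45/2 = 117/61 - 45/2 = -2511/122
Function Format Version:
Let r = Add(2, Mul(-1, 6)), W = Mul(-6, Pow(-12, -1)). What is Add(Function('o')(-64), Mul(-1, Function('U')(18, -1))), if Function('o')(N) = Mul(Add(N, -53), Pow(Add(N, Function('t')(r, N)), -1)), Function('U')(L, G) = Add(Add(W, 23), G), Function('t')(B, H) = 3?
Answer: Rational(-2511, 122) ≈ -20.582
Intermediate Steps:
W = Rational(1, 2) (W = Mul(-6, Rational(-1, 12)) = Rational(1, 2) ≈ 0.50000)
r = -4 (r = Add(2, -6) = -4)
Function('U')(L, G) = Add(Rational(47, 2), G) (Function('U')(L, G) = Add(Add(Rational(1, 2), 23), G) = Add(Rational(47, 2), G))
Function('o')(N) = Mul(Pow(Add(3, N), -1), Add(-53, N)) (Function('o')(N) = Mul(Add(N, -53), Pow(Add(N, 3), -1)) = Mul(Add(-53, N), Pow(Add(3, N), -1)) = Mul(Pow(Add(3, N), -1), Add(-53, N)))
Add(Function('o')(-64), Mul(-1, Function('U')(18, -1))) = Add(Mul(Pow(Add(3, -64), -1), Add(-53, -64)), Mul(-1, Add(Rational(47, 2), -1))) = Add(Mul(Pow(-61, -1), -117), Mul(-1, Rational(45, 2))) = Add(Mul(Rational(-1, 61), -117), Rational(-45, 2)) = Add(Rational(117, 61), Rational(-45, 2)) = Rational(-2511, 122)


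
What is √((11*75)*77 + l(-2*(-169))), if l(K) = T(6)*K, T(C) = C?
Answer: √65553 ≈ 256.03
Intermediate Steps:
l(K) = 6*K
√((11*75)*77 + l(-2*(-169))) = √((11*75)*77 + 6*(-2*(-169))) = √(825*77 + 6*338) = √(63525 + 2028) = √65553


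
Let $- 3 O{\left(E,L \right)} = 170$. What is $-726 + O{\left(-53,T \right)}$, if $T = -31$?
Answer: $- \frac{2348}{3} \approx -782.67$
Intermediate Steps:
$O{\left(E,L \right)} = - \frac{170}{3}$ ($O{\left(E,L \right)} = \left(- \frac{1}{3}\right) 170 = - \frac{170}{3}$)
$-726 + O{\left(-53,T \right)} = -726 - \frac{170}{3} = - \frac{2348}{3}$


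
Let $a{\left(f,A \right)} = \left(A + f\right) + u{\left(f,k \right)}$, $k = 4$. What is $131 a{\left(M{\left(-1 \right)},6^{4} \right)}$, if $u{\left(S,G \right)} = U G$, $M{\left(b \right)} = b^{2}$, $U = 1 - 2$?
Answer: $169383$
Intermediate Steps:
$U = -1$ ($U = 1 - 2 = -1$)
$u{\left(S,G \right)} = - G$
$a{\left(f,A \right)} = -4 + A + f$ ($a{\left(f,A \right)} = \left(A + f\right) - 4 = -4 + A + f$)
$131 a{\left(M{\left(-1 \right)},6^{4} \right)} = 131 \left(-4 + 6^{4} + \left(-1\right)^{2}\right) = 131 \left(-4 + 1296 + 1\right) = 131 \cdot 1293 = 169383$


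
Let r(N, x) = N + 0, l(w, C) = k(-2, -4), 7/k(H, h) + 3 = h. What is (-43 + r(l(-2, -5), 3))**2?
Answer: 1936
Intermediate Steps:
k(H, h) = 7/(-3 + h)
l(w, C) = -1 (l(w, C) = 7/(-3 - 4) = 7/(-7) = 7*(-1/7) = -1)
r(N, x) = N
(-43 + r(l(-2, -5), 3))**2 = (-43 - 1)**2 = (-44)**2 = 1936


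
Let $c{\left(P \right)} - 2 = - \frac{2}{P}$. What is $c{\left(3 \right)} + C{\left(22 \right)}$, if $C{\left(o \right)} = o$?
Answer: $\frac{70}{3} \approx 23.333$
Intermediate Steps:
$c{\left(P \right)} = 2 - \frac{2}{P}$
$c{\left(3 \right)} + C{\left(22 \right)} = \left(2 - \frac{2}{3}\right) + 22 = \frac{4}{3} + 22 = \frac{70}{3}$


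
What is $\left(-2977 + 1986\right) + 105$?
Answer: $-886$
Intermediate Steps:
$\left(-2977 + 1986\right) + 105 = -991 + 105 = -886$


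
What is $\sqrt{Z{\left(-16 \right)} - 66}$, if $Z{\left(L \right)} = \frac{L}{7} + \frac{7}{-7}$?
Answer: $\frac{i \sqrt{3395}}{7} \approx 8.3238 i$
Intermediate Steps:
$Z{\left(L \right)} = -1 + \frac{L}{7}$ ($Z{\left(L \right)} = L \frac{1}{7} + 7 \left(- \frac{1}{7}\right) = \frac{L}{7} - 1 = -1 + \frac{L}{7}$)
$\sqrt{Z{\left(-16 \right)} - 66} = \sqrt{\left(-1 + \frac{1}{7} \left(-16\right)\right) - 66} = \sqrt{\left(-1 - \frac{16}{7}\right) - 66} = \sqrt{- \frac{23}{7} - 66} = \sqrt{- \frac{485}{7}} = \frac{i \sqrt{3395}}{7}$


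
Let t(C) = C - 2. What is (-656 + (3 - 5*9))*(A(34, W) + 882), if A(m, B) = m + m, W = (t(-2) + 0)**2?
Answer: -663100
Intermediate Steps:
t(C) = -2 + C
W = 16 (W = ((-2 - 2) + 0)**2 = (-4 + 0)**2 = (-4)**2 = 16)
A(m, B) = 2*m
(-656 + (3 - 5*9))*(A(34, W) + 882) = (-656 + (3 - 5*9))*(2*34 + 882) = (-656 + (3 - 45))*(68 + 882) = (-656 - 42)*950 = -698*950 = -663100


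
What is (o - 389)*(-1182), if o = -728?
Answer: 1320294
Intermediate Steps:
(o - 389)*(-1182) = (-728 - 389)*(-1182) = -1117*(-1182) = 1320294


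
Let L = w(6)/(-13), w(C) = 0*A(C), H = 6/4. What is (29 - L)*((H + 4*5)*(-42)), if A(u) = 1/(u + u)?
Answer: -26187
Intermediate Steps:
A(u) = 1/(2*u)
H = 3/2 (H = 6*(¼) = 3/2 ≈ 1.5000)
w(C) = 0 (w(C) = 0*(1/(2*C)) = 0)
L = 0 (L = 0/(-13) = 0*(-1/13) = 0)
(29 - L)*((H + 4*5)*(-42)) = (29 - 1*0)*((3/2 + 4*5)*(-42)) = (29 + 0)*((3/2 + 20)*(-42)) = 29*((43/2)*(-42)) = 29*(-903) = -26187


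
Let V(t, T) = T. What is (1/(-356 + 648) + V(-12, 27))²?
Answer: 62173225/85264 ≈ 729.18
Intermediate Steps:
(1/(-356 + 648) + V(-12, 27))² = (1/(-356 + 648) + 27)² = (1/292 + 27)² = (7885/292)² = 62173225/85264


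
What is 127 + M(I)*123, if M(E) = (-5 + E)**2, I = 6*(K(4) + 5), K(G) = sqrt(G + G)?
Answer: 112426 + 73800*sqrt(2) ≈ 2.1680e+5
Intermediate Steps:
K(G) = sqrt(2)*sqrt(G) (K(G) = sqrt(2*G) = sqrt(2)*sqrt(G))
I = 30 + 12*sqrt(2) (I = 6*(sqrt(2)*sqrt(4) + 5) = 6*(sqrt(2)*2 + 5) = 6*(2*sqrt(2) + 5) = 6*(5 + 2*sqrt(2)) = 30 + 12*sqrt(2) ≈ 46.971)
127 + M(I)*123 = 127 + (-5 + (30 + 12*sqrt(2)))**2*123 = 127 + (25 + 12*sqrt(2))**2*123 = 127 + 123*(25 + 12*sqrt(2))**2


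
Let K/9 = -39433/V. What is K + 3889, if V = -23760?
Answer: 10306393/2640 ≈ 3903.9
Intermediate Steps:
K = 39433/2640 (K = 9*(-39433/(-23760)) = 9*(-39433*(-1/23760)) = 9*(39433/23760) = 39433/2640 ≈ 14.937)
K + 3889 = 39433/2640 + 3889 = 10306393/2640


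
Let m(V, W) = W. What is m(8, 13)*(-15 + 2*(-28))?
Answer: -923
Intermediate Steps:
m(8, 13)*(-15 + 2*(-28)) = 13*(-15 + 2*(-28)) = 13*(-15 - 56) = 13*(-71) = -923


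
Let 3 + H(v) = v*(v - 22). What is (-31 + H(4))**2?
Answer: 11236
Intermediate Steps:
H(v) = -3 + v*(-22 + v) (H(v) = -3 + v*(v - 22) = -3 + v*(-22 + v))
(-31 + H(4))**2 = (-31 + (-3 + 4**2 - 22*4))**2 = (-31 + (-3 + 16 - 88))**2 = (-31 - 75)**2 = (-106)**2 = 11236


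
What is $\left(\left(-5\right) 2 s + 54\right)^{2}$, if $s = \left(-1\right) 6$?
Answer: $12996$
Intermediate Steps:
$s = -6$
$\left(\left(-5\right) 2 s + 54\right)^{2} = \left(\left(-5\right) 2 \left(-6\right) + 54\right)^{2} = \left(\left(-10\right) \left(-6\right) + 54\right)^{2} = \left(60 + 54\right)^{2} = 114^{2} = 12996$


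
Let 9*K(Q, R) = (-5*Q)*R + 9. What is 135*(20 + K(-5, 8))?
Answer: 5835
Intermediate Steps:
K(Q, R) = 1 - 5*Q*R/9 (K(Q, R) = ((-5*Q)*R + 9)/9 = (-5*Q*R + 9)/9 = (9 - 5*Q*R)/9 = 1 - 5*Q*R/9)
135*(20 + K(-5, 8)) = 135*(20 + (1 - 5/9*(-5)*8)) = 135*(20 + (1 + 200/9)) = 135*(20 + 209/9) = 135*(389/9) = 5835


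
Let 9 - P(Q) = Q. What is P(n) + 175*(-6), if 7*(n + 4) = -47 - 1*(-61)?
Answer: -1039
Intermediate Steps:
n = -2 (n = -4 + (-47 - 1*(-61))/7 = -4 + (-47 + 61)/7 = -4 + (⅐)*14 = -4 + 2 = -2)
P(Q) = 9 - Q
P(n) + 175*(-6) = (9 - 1*(-2)) + 175*(-6) = (9 + 2) - 1050 = 11 - 1050 = -1039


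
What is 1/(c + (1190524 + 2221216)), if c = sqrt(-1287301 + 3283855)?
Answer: 1705870/5819983915523 - 7*sqrt(40746)/11639967831046 ≈ 2.9298e-7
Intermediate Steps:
c = 7*sqrt(40746) (c = sqrt(1996554) = 7*sqrt(40746) ≈ 1413.0)
1/(c + (1190524 + 2221216)) = 1/(7*sqrt(40746) + (1190524 + 2221216)) = 1/(7*sqrt(40746) + 3411740) = 1/(3411740 + 7*sqrt(40746))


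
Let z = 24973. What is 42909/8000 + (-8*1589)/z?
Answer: 969870457/199784000 ≈ 4.8546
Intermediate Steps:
42909/8000 + (-8*1589)/z = 42909/8000 - 8*1589/24973 = 42909*(1/8000) - 12712*1/24973 = 42909/8000 - 12712/24973 = 969870457/199784000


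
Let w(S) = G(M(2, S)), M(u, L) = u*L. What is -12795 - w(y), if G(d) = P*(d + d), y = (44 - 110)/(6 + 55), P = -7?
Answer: -782343/61 ≈ -12825.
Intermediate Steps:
M(u, L) = L*u
y = -66/61 ≈ -1.0820
G(d) = -14*d (G(d) = -7*(d + d) = -14*d)
w(S) = -28*S (w(S) = -14*S*2 = -28*S)
-12795 - w(y) = -12795 - (-28)*(-66)/61 = -12795 - 1*1848/61 = -12795 - 1848/61 = -782343/61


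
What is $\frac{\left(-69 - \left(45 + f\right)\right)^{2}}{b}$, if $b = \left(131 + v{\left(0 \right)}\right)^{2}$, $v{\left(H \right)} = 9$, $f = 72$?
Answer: $\frac{8649}{4900} \approx 1.7651$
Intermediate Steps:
$b = 19600$ ($b = \left(131 + 9\right)^{2} = 140^{2} = 19600$)
$\frac{\left(-69 - \left(45 + f\right)\right)^{2}}{b} = \frac{\left(-69 - 117\right)^{2}}{19600} = \left(-69 - 117\right)^{2} \cdot \frac{1}{19600} = \left(-186\right)^{2} \cdot \frac{1}{19600} = 34596 \cdot \frac{1}{19600} = \frac{8649}{4900}$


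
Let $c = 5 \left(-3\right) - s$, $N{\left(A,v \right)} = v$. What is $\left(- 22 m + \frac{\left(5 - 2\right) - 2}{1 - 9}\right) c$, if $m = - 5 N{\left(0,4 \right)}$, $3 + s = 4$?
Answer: $-7038$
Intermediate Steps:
$s = 1$ ($s = -3 + 4 = 1$)
$c = -16$ ($c = 5 \left(-3\right) - 1 = -15 - 1 = -16$)
$m = -20$ ($m = \left(-5\right) 4 = -20$)
$\left(- 22 m + \frac{\left(5 - 2\right) - 2}{1 - 9}\right) c = \left(\left(-22\right) \left(-20\right) + \frac{\left(5 - 2\right) - 2}{1 - 9}\right) \left(-16\right) = \left(440 + \frac{3 - 2}{-8}\right) \left(-16\right) = \left(440 + 1 \left(- \frac{1}{8}\right)\right) \left(-16\right) = \left(440 - \frac{1}{8}\right) \left(-16\right) = \frac{3519}{8} \left(-16\right) = -7038$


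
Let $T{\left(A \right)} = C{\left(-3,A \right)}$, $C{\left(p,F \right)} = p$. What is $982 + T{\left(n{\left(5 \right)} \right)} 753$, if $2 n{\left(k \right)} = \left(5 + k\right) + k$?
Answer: $-1277$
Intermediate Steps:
$n{\left(k \right)} = \frac{5}{2} + k$ ($n{\left(k \right)} = \frac{\left(5 + k\right) + k}{2} = \frac{5 + 2 k}{2} = \frac{5}{2} + k$)
$T{\left(A \right)} = -3$
$982 + T{\left(n{\left(5 \right)} \right)} 753 = 982 - 2259 = -1277$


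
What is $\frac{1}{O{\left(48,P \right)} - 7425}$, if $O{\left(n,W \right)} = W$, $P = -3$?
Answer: $- \frac{1}{7428} \approx -0.00013463$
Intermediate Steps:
$\frac{1}{O{\left(48,P \right)} - 7425} = \frac{1}{-3 - 7425} = \frac{1}{-7428} = - \frac{1}{7428}$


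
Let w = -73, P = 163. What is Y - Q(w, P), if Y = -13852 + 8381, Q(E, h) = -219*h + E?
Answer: 30299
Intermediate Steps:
Q(E, h) = E - 219*h
Y = -5471
Y - Q(w, P) = -5471 - (-73 - 219*163) = -5471 - (-73 - 35697) = -5471 - 1*(-35770) = -5471 + 35770 = 30299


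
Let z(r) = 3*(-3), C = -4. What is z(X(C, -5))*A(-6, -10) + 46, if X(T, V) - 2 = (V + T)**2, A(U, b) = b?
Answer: 136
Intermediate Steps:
X(T, V) = 2 + (T + V)**2 (X(T, V) = 2 + (V + T)**2 = 2 + (T + V)**2)
z(r) = -9
z(X(C, -5))*A(-6, -10) + 46 = -9*(-10) + 46 = 90 + 46 = 136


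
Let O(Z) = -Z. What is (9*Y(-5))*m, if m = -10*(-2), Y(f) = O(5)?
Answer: -900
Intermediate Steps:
Y(f) = -5 (Y(f) = -1*5 = -5)
m = 20
(9*Y(-5))*m = (9*(-5))*20 = -45*20 = -900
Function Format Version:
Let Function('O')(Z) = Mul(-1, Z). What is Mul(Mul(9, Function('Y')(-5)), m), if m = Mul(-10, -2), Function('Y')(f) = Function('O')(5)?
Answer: -900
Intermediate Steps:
Function('Y')(f) = -5 (Function('Y')(f) = Mul(-1, 5) = -5)
m = 20
Mul(Mul(9, Function('Y')(-5)), m) = Mul(Mul(9, -5), 20) = Mul(-45, 20) = -900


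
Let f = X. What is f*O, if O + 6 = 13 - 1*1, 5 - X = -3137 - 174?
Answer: 19896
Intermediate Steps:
X = 3316 (X = 5 - (-3137 - 174) = 5 - 1*(-3311) = 5 + 3311 = 3316)
O = 6 (O = -6 + (13 - 1*1) = -6 + (13 - 1) = -6 + 12 = 6)
f = 3316
f*O = 3316*6 = 19896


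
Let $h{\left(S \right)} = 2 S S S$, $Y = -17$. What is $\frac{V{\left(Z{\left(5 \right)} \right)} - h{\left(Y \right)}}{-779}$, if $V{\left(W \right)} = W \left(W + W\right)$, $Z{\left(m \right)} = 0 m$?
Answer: $- \frac{9826}{779} \approx -12.614$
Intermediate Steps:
$Z{\left(m \right)} = 0$
$h{\left(S \right)} = 2 S^{3}$ ($h{\left(S \right)} = 2 S^{2} S = 2 S^{3}$)
$V{\left(W \right)} = 2 W^{2}$ ($V{\left(W \right)} = W 2 W = 2 W^{2}$)
$\frac{V{\left(Z{\left(5 \right)} \right)} - h{\left(Y \right)}}{-779} = \frac{2 \cdot 0^{2} - 2 \left(-17\right)^{3}}{-779} = \left(2 \cdot 0 - 2 \left(-4913\right)\right) \left(- \frac{1}{779}\right) = \left(0 - -9826\right) \left(- \frac{1}{779}\right) = \left(0 + 9826\right) \left(- \frac{1}{779}\right) = 9826 \left(- \frac{1}{779}\right) = - \frac{9826}{779}$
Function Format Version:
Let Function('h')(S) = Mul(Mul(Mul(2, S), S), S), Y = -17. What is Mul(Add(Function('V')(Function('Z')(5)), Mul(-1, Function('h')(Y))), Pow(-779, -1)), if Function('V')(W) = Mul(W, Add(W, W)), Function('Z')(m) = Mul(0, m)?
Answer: Rational(-9826, 779) ≈ -12.614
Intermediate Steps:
Function('Z')(m) = 0
Function('h')(S) = Mul(2, Pow(S, 3)) (Function('h')(S) = Mul(Mul(2, Pow(S, 2)), S) = Mul(2, Pow(S, 3)))
Function('V')(W) = Mul(2, Pow(W, 2)) (Function('V')(W) = Mul(W, Mul(2, W)) = Mul(2, Pow(W, 2)))
Mul(Add(Function('V')(Function('Z')(5)), Mul(-1, Function('h')(Y))), Pow(-779, -1)) = Mul(Add(Mul(2, Pow(0, 2)), Mul(-1, Mul(2, Pow(-17, 3)))), Pow(-779, -1)) = Mul(Add(Mul(2, 0), Mul(-1, Mul(2, -4913))), Rational(-1, 779)) = Mul(Add(0, Mul(-1, -9826)), Rational(-1, 779)) = Mul(Add(0, 9826), Rational(-1, 779)) = Mul(9826, Rational(-1, 779)) = Rational(-9826, 779)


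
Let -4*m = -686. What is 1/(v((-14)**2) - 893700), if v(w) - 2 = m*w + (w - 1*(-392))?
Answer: -1/859496 ≈ -1.1635e-6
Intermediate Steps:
m = 343/2 (m = -1/4*(-686) = 343/2 ≈ 171.50)
v(w) = 394 + 345*w/2 (v(w) = 2 + (343*w/2 + (w - 1*(-392))) = 2 + (343*w/2 + (w + 392)) = 2 + (343*w/2 + (392 + w)) = 2 + (392 + 345*w/2) = 394 + 345*w/2)
1/(v((-14)**2) - 893700) = 1/((394 + (345/2)*(-14)**2) - 893700) = 1/((394 + (345/2)*196) - 893700) = 1/((394 + 33810) - 893700) = 1/(34204 - 893700) = 1/(-859496) = -1/859496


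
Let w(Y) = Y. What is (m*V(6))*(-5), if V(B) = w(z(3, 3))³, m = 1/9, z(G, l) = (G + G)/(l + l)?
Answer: -5/9 ≈ -0.55556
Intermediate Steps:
z(G, l) = G/l (z(G, l) = (2*G)/((2*l)) = (2*G)*(1/(2*l)) = G/l)
m = ⅑ ≈ 0.11111
V(B) = 1 (V(B) = (3/3)³ = (3*(⅓))³ = 1³ = 1)
(m*V(6))*(-5) = ((⅑)*1)*(-5) = (⅑)*(-5) = -5/9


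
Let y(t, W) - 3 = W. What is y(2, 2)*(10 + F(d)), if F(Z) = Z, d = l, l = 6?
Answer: 80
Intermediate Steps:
y(t, W) = 3 + W
d = 6
y(2, 2)*(10 + F(d)) = (3 + 2)*(10 + 6) = 5*16 = 80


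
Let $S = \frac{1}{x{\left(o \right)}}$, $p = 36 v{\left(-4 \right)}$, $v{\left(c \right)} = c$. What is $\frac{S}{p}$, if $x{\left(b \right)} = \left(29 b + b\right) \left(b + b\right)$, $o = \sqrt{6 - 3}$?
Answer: $- \frac{1}{25920} \approx -3.858 \cdot 10^{-5}$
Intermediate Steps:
$o = \sqrt{3} \approx 1.732$
$x{\left(b \right)} = 60 b^{2}$ ($x{\left(b \right)} = 30 b 2 b = 60 b^{2}$)
$p = -144$ ($p = 36 \left(-4\right) = -144$)
$S = \frac{1}{180}$ ($S = \frac{1}{60 \left(\sqrt{3}\right)^{2}} = \frac{1}{60 \cdot 3} = \frac{1}{180} \approx 0.0055556$)
$\frac{S}{p} = \frac{1}{180 \left(-144\right)} = \frac{1}{180} \left(- \frac{1}{144}\right) = - \frac{1}{25920}$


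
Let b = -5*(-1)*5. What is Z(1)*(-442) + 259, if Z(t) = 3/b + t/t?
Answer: -5901/25 ≈ -236.04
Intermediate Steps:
b = 25 (b = 5*5 = 25)
Z(t) = 28/25 (Z(t) = 3/25 + t/t = 3*(1/25) + 1 = 3/25 + 1 = 28/25)
Z(1)*(-442) + 259 = (28/25)*(-442) + 259 = -12376/25 + 259 = -5901/25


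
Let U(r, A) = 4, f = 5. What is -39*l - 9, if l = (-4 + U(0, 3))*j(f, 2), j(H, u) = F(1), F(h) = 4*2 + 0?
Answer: -9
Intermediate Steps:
F(h) = 8 (F(h) = 8 + 0 = 8)
j(H, u) = 8
l = 0 (l = (-4 + 4)*8 = 0*8 = 0)
-39*l - 9 = -39*0 - 9 = 0 - 9 = -9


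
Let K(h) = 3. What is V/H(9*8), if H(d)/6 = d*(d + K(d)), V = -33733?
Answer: -33733/32400 ≈ -1.0411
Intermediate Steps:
H(d) = 6*d*(3 + d) (H(d) = 6*(d*(d + 3)) = 6*(d*(3 + d)) = 6*d*(3 + d))
V/H(9*8) = -33733*1/(432*(3 + 9*8)) = -33733*1/(432*(3 + 72)) = -33733/(6*72*75) = -33733/32400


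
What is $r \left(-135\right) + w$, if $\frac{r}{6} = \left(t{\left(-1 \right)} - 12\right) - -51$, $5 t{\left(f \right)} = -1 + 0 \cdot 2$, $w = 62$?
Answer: $-31366$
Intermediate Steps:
$t{\left(f \right)} = - \frac{1}{5}$ ($t{\left(f \right)} = \frac{-1 + 0 \cdot 2}{5} = \frac{-1 + 0}{5} = \frac{1}{5} \left(-1\right) = - \frac{1}{5}$)
$r = \frac{1164}{5}$ ($r = 6 \left(\left(- \frac{1}{5} - 12\right) - -51\right) = 6 \left(- \frac{61}{5} + 51\right) = 6 \cdot \frac{194}{5} = \frac{1164}{5} \approx 232.8$)
$r \left(-135\right) + w = \frac{1164}{5} \left(-135\right) + 62 = -31428 + 62 = -31366$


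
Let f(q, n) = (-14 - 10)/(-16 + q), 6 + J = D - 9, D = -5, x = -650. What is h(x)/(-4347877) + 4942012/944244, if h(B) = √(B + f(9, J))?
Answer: 1235503/236061 - I*√31682/30435139 ≈ 5.2338 - 5.8483e-6*I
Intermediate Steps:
J = -20 (J = -6 + (-5 - 9) = -6 - 14 = -20)
f(q, n) = -24/(-16 + q)
h(B) = √(24/7 + B) (h(B) = √(B - 24/(-16 + 9)) = √(B - 24/(-7)) = √(B - 24*(-⅐)) = √(B + 24/7) = √(24/7 + B))
h(x)/(-4347877) + 4942012/944244 = (√(168 + 49*(-650))/7)/(-4347877) + 4942012/944244 = (√(168 - 31850)/7)*(-1/4347877) + 4942012*(1/944244) = (√(-31682)/7)*(-1/4347877) + 1235503/236061 = ((I*√31682)/7)*(-1/4347877) + 1235503/236061 = (I*√31682/7)*(-1/4347877) + 1235503/236061 = -I*√31682/30435139 + 1235503/236061 = 1235503/236061 - I*√31682/30435139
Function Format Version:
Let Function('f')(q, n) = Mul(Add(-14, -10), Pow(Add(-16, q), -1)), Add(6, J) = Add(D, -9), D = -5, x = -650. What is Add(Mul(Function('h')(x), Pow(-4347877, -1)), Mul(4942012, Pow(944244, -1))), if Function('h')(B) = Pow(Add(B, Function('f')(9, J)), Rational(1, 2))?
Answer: Add(Rational(1235503, 236061), Mul(Rational(-1, 30435139), I, Pow(31682, Rational(1, 2)))) ≈ Add(5.2338, Mul(-5.8483e-6, I))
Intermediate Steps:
J = -20 (J = Add(-6, Add(-5, -9)) = Add(-6, -14) = -20)
Function('f')(q, n) = Mul(-24, Pow(Add(-16, q), -1))
Function('h')(B) = Pow(Add(Rational(24, 7), B), Rational(1, 2)) (Function('h')(B) = Pow(Add(B, Mul(-24, Pow(Add(-16, 9), -1))), Rational(1, 2)) = Pow(Add(B, Mul(-24, Pow(-7, -1))), Rational(1, 2)) = Pow(Add(B, Mul(-24, Rational(-1, 7))), Rational(1, 2)) = Pow(Add(B, Rational(24, 7)), Rational(1, 2)) = Pow(Add(Rational(24, 7), B), Rational(1, 2)))
Add(Mul(Function('h')(x), Pow(-4347877, -1)), Mul(4942012, Pow(944244, -1))) = Add(Mul(Mul(Rational(1, 7), Pow(Add(168, Mul(49, -650)), Rational(1, 2))), Pow(-4347877, -1)), Mul(4942012, Pow(944244, -1))) = Add(Mul(Mul(Rational(1, 7), Pow(Add(168, -31850), Rational(1, 2))), Rational(-1, 4347877)), Mul(4942012, Rational(1, 944244))) = Add(Mul(Mul(Rational(1, 7), Pow(-31682, Rational(1, 2))), Rational(-1, 4347877)), Rational(1235503, 236061)) = Add(Mul(Mul(Rational(1, 7), Mul(I, Pow(31682, Rational(1, 2)))), Rational(-1, 4347877)), Rational(1235503, 236061)) = Add(Mul(Mul(Rational(1, 7), I, Pow(31682, Rational(1, 2))), Rational(-1, 4347877)), Rational(1235503, 236061)) = Add(Mul(Rational(-1, 30435139), I, Pow(31682, Rational(1, 2))), Rational(1235503, 236061)) = Add(Rational(1235503, 236061), Mul(Rational(-1, 30435139), I, Pow(31682, Rational(1, 2))))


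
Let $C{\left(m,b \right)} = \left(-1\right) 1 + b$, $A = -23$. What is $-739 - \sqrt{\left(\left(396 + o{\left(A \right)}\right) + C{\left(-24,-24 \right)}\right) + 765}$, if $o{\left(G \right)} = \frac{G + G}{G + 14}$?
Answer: $-739 - \frac{\sqrt{10270}}{3} \approx -772.78$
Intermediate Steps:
$C{\left(m,b \right)} = -1 + b$
$o{\left(G \right)} = \frac{2 G}{14 + G}$
$-739 - \sqrt{\left(\left(396 + o{\left(A \right)}\right) + C{\left(-24,-24 \right)}\right) + 765} = -739 - \sqrt{\left(\left(396 + 2 \left(-23\right) \frac{1}{14 - 23}\right) - 25\right) + 765} = -739 - \sqrt{\left(\left(396 + 2 \left(-23\right) \frac{1}{-9}\right) - 25\right) + 765} = -739 - \sqrt{\left(\left(396 + 2 \left(-23\right) \left(- \frac{1}{9}\right)\right) - 25\right) + 765} = -739 - \sqrt{\left(\left(396 + \frac{46}{9}\right) - 25\right) + 765} = -739 - \sqrt{\left(\frac{3610}{9} - 25\right) + 765} = -739 - \sqrt{\frac{3385}{9} + 765} = -739 - \sqrt{\frac{10270}{9}} = -739 - \frac{\sqrt{10270}}{3}$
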